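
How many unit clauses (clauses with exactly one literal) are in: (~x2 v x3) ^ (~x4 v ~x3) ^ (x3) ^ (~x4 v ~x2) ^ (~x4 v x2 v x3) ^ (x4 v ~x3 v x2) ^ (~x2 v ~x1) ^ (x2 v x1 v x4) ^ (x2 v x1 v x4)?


A unit clause contains exactly one literal.
Unit clauses found: (x3).
Count = 1.

1


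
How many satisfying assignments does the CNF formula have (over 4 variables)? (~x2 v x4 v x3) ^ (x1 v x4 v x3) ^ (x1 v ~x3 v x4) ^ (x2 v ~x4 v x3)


Enumerate all 16 truth assignments over 4 variables.
Test each against every clause.
Satisfying assignments found: 9.

9


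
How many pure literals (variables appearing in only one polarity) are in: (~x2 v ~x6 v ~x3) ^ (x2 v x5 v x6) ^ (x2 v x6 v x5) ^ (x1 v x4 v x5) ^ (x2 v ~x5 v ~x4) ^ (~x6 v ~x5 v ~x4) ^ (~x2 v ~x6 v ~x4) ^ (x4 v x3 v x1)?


A pure literal appears in only one polarity across all clauses.
Pure literals: x1 (positive only).
Count = 1.

1


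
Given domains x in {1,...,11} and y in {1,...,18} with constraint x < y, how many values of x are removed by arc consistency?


For the constraint x < y, x needs a supporting value in y's domain.
x can be at most 17 (one less than y's maximum).
Valid x values from domain: 11 out of 11.
Pruned = 11 - 11 = 0.

0


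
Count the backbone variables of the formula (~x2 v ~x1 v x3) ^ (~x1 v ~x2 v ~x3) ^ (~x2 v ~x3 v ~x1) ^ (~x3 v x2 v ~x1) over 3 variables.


Find all satisfying assignments: 5 model(s).
Check which variables have the same value in every model.
No variable is fixed across all models.
Backbone size = 0.

0


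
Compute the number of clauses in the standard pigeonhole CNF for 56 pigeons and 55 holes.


The PHP encoding has two parts:
1) At-least-one-hole clauses: 56 (one per pigeon, each with 55 literals).
2) At-most-one-pigeon-per-hole clauses: 55 holes * C(56,2) = 55 * 1540 = 84700.
Total clauses = 56 + 84700 = 84756.

84756


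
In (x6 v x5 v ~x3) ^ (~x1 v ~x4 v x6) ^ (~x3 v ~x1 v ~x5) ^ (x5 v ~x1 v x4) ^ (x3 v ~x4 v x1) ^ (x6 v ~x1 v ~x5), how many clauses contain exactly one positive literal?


A definite clause has exactly one positive literal.
Clause 1: 2 positive -> not definite
Clause 2: 1 positive -> definite
Clause 3: 0 positive -> not definite
Clause 4: 2 positive -> not definite
Clause 5: 2 positive -> not definite
Clause 6: 1 positive -> definite
Definite clause count = 2.

2


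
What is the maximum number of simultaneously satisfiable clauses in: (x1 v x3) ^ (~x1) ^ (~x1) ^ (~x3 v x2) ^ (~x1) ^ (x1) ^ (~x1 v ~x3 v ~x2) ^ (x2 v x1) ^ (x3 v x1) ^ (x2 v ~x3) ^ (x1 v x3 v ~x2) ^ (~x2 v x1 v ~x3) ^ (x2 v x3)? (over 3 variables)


Enumerate all 8 truth assignments.
For each, count how many of the 13 clauses are satisfied.
The formula is not fully satisfiable, so the maximum is below 13.
Maximum simultaneously satisfiable clauses = 11.

11


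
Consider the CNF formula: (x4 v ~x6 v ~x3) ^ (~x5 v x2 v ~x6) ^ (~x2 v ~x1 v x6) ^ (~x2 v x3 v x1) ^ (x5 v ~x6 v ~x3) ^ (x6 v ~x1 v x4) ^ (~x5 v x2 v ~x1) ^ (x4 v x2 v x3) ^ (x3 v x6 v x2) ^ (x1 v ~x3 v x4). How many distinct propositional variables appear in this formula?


Identify each distinct variable in the formula.
Variables found: x1, x2, x3, x4, x5, x6.
Total distinct variables = 6.

6


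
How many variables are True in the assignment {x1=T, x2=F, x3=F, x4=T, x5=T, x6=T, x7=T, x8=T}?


The weight is the number of variables assigned True.
True variables: x1, x4, x5, x6, x7, x8.
Weight = 6.

6


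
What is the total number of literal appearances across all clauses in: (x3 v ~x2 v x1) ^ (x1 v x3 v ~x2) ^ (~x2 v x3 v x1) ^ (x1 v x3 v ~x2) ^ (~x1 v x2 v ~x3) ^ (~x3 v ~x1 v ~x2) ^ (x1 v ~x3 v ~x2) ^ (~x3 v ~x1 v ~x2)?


Clause lengths: 3, 3, 3, 3, 3, 3, 3, 3.
Sum = 3 + 3 + 3 + 3 + 3 + 3 + 3 + 3 = 24.

24


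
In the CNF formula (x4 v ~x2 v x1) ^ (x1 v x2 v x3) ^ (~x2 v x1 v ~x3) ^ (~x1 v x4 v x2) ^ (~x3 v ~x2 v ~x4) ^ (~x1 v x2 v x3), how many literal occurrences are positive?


Scan each clause for unnegated literals.
Clause 1: 2 positive; Clause 2: 3 positive; Clause 3: 1 positive; Clause 4: 2 positive; Clause 5: 0 positive; Clause 6: 2 positive.
Total positive literal occurrences = 10.

10


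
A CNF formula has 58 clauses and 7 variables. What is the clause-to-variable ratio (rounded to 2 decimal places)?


Clause-to-variable ratio = clauses / variables.
58 / 7 = 8.29.

8.29


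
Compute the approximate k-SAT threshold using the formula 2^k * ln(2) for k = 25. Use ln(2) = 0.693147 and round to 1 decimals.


Using the asymptotic formula: threshold ~ 2^k * ln(2).
2^25 = 33554432.
33554432 * 0.693147 = 23258153.9.

23258153.9


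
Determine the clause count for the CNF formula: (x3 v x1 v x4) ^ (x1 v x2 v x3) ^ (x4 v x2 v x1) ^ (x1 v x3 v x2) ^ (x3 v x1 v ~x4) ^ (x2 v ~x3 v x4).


Each group enclosed in parentheses joined by ^ is one clause.
Counting the conjuncts: 6 clauses.

6


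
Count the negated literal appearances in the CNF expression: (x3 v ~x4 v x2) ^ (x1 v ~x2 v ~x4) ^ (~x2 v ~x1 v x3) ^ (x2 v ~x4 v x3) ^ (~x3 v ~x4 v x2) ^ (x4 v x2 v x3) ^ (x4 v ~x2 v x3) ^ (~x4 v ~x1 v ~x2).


Scan each clause for negated literals.
Clause 1: 1 negative; Clause 2: 2 negative; Clause 3: 2 negative; Clause 4: 1 negative; Clause 5: 2 negative; Clause 6: 0 negative; Clause 7: 1 negative; Clause 8: 3 negative.
Total negative literal occurrences = 12.

12


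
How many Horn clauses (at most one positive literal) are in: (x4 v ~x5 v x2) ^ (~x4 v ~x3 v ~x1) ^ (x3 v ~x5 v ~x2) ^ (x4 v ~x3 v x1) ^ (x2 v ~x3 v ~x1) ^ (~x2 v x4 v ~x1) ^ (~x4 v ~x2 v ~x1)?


A Horn clause has at most one positive literal.
Clause 1: 2 positive lit(s) -> not Horn
Clause 2: 0 positive lit(s) -> Horn
Clause 3: 1 positive lit(s) -> Horn
Clause 4: 2 positive lit(s) -> not Horn
Clause 5: 1 positive lit(s) -> Horn
Clause 6: 1 positive lit(s) -> Horn
Clause 7: 0 positive lit(s) -> Horn
Total Horn clauses = 5.

5


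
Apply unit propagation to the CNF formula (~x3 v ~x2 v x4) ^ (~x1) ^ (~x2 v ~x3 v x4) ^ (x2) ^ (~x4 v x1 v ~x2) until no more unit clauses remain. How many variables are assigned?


Unit propagation repeatedly assigns the literal in any unit clause, then simplifies.
Assignments in order: x1 = F, x2 = T, x4 = F, x3 = F.
No further unit clauses remain.
Total variables assigned = 4.

4


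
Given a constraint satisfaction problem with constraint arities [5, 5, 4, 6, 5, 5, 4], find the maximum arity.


The arities are: 5, 5, 4, 6, 5, 5, 4.
Scan for the maximum value.
Maximum arity = 6.

6


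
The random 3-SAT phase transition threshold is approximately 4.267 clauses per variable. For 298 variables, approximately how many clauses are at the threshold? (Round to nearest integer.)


The 3-SAT phase transition occurs at approximately 4.267 clauses per variable.
m = 4.267 * 298 = 1271.566.
Rounded to nearest integer: 1272.

1272


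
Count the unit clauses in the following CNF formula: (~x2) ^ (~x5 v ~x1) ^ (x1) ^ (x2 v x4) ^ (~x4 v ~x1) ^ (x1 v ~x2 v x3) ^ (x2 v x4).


A unit clause contains exactly one literal.
Unit clauses found: (~x2), (x1).
Count = 2.

2


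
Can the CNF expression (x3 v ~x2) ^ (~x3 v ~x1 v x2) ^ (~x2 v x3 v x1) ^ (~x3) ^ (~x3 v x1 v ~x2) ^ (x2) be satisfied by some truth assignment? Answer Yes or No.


Check all 8 possible truth assignments.
Number of satisfying assignments found: 0.
The formula is unsatisfiable.

No


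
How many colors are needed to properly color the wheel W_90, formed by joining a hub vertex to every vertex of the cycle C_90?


W_90 consists of the cycle C_90 together with a hub vertex adjacent to every cycle vertex.
The cycle C_90 needs 2 colors (even cycle -> 2).
The hub is adjacent to every cycle vertex, so it must receive a new color distinct from all of them.
Chromatic number = 2 + 1 = 3.

3


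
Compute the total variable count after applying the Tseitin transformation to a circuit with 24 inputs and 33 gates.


The Tseitin transformation introduces one auxiliary variable per gate.
Total variables = inputs + gates = 24 + 33 = 57.

57


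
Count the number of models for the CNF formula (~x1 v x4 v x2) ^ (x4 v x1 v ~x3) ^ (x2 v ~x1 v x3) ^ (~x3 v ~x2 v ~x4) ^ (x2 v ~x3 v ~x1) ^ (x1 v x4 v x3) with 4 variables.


Enumerate all 16 truth assignments over 4 variables.
Test each against every clause.
Satisfying assignments found: 6.

6


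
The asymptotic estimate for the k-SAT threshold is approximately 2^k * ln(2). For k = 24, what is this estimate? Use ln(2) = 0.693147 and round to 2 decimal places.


Using the asymptotic formula: threshold ~ 2^k * ln(2).
2^24 = 16777216.
16777216 * 0.693147 = 11629076.94.

11629076.94


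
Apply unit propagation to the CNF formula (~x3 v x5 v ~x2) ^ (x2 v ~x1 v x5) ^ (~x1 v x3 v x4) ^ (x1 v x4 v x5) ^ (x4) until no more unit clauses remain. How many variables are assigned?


Unit propagation repeatedly assigns the literal in any unit clause, then simplifies.
Assignments in order: x4 = T.
No further unit clauses remain.
Total variables assigned = 1.

1


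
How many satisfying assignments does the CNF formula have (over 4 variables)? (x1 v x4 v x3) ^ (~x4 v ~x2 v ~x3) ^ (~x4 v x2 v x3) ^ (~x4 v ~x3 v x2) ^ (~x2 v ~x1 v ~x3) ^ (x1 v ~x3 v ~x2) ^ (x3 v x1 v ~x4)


Enumerate all 16 truth assignments over 4 variables.
Test each against every clause.
Satisfying assignments found: 5.

5


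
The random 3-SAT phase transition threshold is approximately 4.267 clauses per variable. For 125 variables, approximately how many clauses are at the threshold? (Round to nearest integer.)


The 3-SAT phase transition occurs at approximately 4.267 clauses per variable.
m = 4.267 * 125 = 533.375.
Rounded to nearest integer: 533.

533


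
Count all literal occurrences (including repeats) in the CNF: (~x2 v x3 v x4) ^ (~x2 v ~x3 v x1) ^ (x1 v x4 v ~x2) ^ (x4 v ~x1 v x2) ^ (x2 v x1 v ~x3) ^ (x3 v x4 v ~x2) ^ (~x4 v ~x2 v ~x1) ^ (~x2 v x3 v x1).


Clause lengths: 3, 3, 3, 3, 3, 3, 3, 3.
Sum = 3 + 3 + 3 + 3 + 3 + 3 + 3 + 3 = 24.

24


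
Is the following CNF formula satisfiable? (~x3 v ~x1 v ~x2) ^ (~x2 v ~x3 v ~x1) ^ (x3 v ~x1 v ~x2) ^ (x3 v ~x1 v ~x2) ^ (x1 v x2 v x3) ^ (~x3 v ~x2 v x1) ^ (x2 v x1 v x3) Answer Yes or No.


Check all 8 possible truth assignments.
Number of satisfying assignments found: 4.
The formula is satisfiable.

Yes


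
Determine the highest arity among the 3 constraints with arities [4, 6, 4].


The arities are: 4, 6, 4.
Scan for the maximum value.
Maximum arity = 6.

6


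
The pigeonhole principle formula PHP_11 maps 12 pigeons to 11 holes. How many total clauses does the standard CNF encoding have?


The PHP encoding has two parts:
1) At-least-one-hole clauses: 12 (one per pigeon, each with 11 literals).
2) At-most-one-pigeon-per-hole clauses: 11 holes * C(12,2) = 11 * 66 = 726.
Total clauses = 12 + 726 = 738.

738


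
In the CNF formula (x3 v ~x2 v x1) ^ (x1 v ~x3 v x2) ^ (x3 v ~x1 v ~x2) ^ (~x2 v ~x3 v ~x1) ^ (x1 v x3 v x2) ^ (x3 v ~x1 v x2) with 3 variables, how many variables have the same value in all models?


Find all satisfying assignments: 2 model(s).
Check which variables have the same value in every model.
Fixed variables: x3=T.
Backbone size = 1.

1


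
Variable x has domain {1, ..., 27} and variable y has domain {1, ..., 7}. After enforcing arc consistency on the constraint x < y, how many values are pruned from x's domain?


For the constraint x < y, x needs a supporting value in y's domain.
x can be at most 6 (one less than y's maximum).
Valid x values from domain: 6 out of 27.
Pruned = 27 - 6 = 21.

21


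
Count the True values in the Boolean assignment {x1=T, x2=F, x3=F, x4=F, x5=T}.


The weight is the number of variables assigned True.
True variables: x1, x5.
Weight = 2.

2


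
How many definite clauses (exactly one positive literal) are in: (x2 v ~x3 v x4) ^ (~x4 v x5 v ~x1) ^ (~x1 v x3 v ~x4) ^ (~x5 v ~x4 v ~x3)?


A definite clause has exactly one positive literal.
Clause 1: 2 positive -> not definite
Clause 2: 1 positive -> definite
Clause 3: 1 positive -> definite
Clause 4: 0 positive -> not definite
Definite clause count = 2.

2


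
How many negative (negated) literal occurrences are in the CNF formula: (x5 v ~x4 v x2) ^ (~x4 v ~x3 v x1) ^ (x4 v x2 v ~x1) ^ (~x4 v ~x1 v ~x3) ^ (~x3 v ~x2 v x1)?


Scan each clause for negated literals.
Clause 1: 1 negative; Clause 2: 2 negative; Clause 3: 1 negative; Clause 4: 3 negative; Clause 5: 2 negative.
Total negative literal occurrences = 9.

9


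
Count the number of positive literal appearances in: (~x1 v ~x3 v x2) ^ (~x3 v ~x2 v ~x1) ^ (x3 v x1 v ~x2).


Scan each clause for unnegated literals.
Clause 1: 1 positive; Clause 2: 0 positive; Clause 3: 2 positive.
Total positive literal occurrences = 3.

3


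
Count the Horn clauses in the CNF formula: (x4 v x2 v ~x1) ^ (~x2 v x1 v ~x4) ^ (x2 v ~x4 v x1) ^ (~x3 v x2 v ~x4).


A Horn clause has at most one positive literal.
Clause 1: 2 positive lit(s) -> not Horn
Clause 2: 1 positive lit(s) -> Horn
Clause 3: 2 positive lit(s) -> not Horn
Clause 4: 1 positive lit(s) -> Horn
Total Horn clauses = 2.

2


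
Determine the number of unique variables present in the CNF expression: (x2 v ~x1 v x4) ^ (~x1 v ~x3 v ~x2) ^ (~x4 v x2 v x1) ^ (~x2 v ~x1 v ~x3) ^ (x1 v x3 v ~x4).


Identify each distinct variable in the formula.
Variables found: x1, x2, x3, x4.
Total distinct variables = 4.

4


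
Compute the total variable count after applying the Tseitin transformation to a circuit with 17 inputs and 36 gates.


The Tseitin transformation introduces one auxiliary variable per gate.
Total variables = inputs + gates = 17 + 36 = 53.

53


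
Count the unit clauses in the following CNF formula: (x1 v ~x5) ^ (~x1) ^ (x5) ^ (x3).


A unit clause contains exactly one literal.
Unit clauses found: (~x1), (x5), (x3).
Count = 3.

3


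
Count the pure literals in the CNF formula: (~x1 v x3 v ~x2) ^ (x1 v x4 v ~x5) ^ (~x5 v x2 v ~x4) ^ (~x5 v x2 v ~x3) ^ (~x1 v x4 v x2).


A pure literal appears in only one polarity across all clauses.
Pure literals: x5 (negative only).
Count = 1.

1


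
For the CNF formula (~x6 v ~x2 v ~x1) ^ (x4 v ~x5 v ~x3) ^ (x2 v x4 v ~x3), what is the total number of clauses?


Each group enclosed in parentheses joined by ^ is one clause.
Counting the conjuncts: 3 clauses.

3


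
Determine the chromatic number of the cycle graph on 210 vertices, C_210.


A cycle on an even number of vertices is bipartite: alternate two colors around the cycle.
Since 210 is even, two colors suffice, and at least two are needed because the graph has edges.
Chromatic number = 2.

2


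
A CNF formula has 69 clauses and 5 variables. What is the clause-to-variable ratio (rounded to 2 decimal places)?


Clause-to-variable ratio = clauses / variables.
69 / 5 = 13.8.

13.8


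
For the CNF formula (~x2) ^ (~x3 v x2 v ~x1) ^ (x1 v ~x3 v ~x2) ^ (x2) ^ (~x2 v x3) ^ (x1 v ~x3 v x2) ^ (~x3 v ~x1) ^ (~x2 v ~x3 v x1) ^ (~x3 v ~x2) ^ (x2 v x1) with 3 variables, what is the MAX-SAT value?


Enumerate all 8 truth assignments.
For each, count how many of the 10 clauses are satisfied.
The formula is not fully satisfiable, so the maximum is below 10.
Maximum simultaneously satisfiable clauses = 9.

9


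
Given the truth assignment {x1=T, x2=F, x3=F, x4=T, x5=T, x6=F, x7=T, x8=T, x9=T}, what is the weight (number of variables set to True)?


The weight is the number of variables assigned True.
True variables: x1, x4, x5, x7, x8, x9.
Weight = 6.

6


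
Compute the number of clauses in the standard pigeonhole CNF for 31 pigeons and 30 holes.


The PHP encoding has two parts:
1) At-least-one-hole clauses: 31 (one per pigeon, each with 30 literals).
2) At-most-one-pigeon-per-hole clauses: 30 holes * C(31,2) = 30 * 465 = 13950.
Total clauses = 31 + 13950 = 13981.

13981


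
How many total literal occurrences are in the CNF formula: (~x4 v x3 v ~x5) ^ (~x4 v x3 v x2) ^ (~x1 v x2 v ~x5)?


Clause lengths: 3, 3, 3.
Sum = 3 + 3 + 3 = 9.

9


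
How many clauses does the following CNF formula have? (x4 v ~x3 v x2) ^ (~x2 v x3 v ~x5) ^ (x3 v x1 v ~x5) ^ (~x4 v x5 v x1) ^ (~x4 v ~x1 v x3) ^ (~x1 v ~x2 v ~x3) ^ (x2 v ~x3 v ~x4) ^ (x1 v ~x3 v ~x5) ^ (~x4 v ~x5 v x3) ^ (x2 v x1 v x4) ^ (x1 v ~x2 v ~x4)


Each group enclosed in parentheses joined by ^ is one clause.
Counting the conjuncts: 11 clauses.

11


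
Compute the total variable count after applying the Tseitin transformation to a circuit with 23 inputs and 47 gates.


The Tseitin transformation introduces one auxiliary variable per gate.
Total variables = inputs + gates = 23 + 47 = 70.

70


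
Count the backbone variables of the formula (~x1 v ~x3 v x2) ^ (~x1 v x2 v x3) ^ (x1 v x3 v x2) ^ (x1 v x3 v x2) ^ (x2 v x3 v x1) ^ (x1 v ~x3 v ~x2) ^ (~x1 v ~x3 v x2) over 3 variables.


Find all satisfying assignments: 4 model(s).
Check which variables have the same value in every model.
No variable is fixed across all models.
Backbone size = 0.

0


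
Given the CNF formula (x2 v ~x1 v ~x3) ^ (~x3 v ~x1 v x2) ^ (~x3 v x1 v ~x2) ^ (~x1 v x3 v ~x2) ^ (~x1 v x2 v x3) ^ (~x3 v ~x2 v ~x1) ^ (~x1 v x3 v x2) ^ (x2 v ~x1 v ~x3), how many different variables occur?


Identify each distinct variable in the formula.
Variables found: x1, x2, x3.
Total distinct variables = 3.

3


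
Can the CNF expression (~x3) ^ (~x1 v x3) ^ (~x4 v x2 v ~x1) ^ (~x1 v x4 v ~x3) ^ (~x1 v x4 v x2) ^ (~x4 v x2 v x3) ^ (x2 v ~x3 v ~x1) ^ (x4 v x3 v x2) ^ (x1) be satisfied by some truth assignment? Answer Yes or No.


Check all 16 possible truth assignments.
Number of satisfying assignments found: 0.
The formula is unsatisfiable.

No


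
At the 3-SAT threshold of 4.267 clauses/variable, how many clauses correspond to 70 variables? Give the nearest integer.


The 3-SAT phase transition occurs at approximately 4.267 clauses per variable.
m = 4.267 * 70 = 298.69.
Rounded to nearest integer: 299.

299


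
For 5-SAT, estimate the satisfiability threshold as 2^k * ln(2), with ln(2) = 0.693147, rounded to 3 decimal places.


Using the asymptotic formula: threshold ~ 2^k * ln(2).
2^5 = 32.
32 * 0.693147 = 22.181.

22.181


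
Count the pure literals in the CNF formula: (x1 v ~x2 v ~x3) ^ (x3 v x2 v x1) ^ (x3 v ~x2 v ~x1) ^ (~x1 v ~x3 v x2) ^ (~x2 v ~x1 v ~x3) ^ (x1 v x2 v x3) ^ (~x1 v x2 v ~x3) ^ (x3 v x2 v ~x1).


A pure literal appears in only one polarity across all clauses.
No pure literals found.
Count = 0.

0


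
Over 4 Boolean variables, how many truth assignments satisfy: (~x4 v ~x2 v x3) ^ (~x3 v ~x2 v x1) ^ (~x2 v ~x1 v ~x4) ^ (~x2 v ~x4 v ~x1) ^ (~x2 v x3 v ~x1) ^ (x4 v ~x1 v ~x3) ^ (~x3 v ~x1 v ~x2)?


Enumerate all 16 truth assignments over 4 variables.
Test each against every clause.
Satisfying assignments found: 8.

8


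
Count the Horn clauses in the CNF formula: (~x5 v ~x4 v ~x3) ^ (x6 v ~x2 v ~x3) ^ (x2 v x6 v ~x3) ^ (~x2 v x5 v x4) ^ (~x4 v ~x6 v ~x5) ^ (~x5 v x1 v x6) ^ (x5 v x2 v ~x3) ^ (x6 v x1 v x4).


A Horn clause has at most one positive literal.
Clause 1: 0 positive lit(s) -> Horn
Clause 2: 1 positive lit(s) -> Horn
Clause 3: 2 positive lit(s) -> not Horn
Clause 4: 2 positive lit(s) -> not Horn
Clause 5: 0 positive lit(s) -> Horn
Clause 6: 2 positive lit(s) -> not Horn
Clause 7: 2 positive lit(s) -> not Horn
Clause 8: 3 positive lit(s) -> not Horn
Total Horn clauses = 3.

3


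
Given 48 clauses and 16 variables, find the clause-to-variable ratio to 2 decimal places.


Clause-to-variable ratio = clauses / variables.
48 / 16 = 3.0.

3.0


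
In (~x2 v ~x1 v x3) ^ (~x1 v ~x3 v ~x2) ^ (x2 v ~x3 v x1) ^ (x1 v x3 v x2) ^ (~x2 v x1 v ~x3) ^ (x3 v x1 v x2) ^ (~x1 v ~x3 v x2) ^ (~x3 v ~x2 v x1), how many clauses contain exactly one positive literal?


A definite clause has exactly one positive literal.
Clause 1: 1 positive -> definite
Clause 2: 0 positive -> not definite
Clause 3: 2 positive -> not definite
Clause 4: 3 positive -> not definite
Clause 5: 1 positive -> definite
Clause 6: 3 positive -> not definite
Clause 7: 1 positive -> definite
Clause 8: 1 positive -> definite
Definite clause count = 4.

4


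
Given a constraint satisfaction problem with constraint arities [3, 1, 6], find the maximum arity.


The arities are: 3, 1, 6.
Scan for the maximum value.
Maximum arity = 6.

6


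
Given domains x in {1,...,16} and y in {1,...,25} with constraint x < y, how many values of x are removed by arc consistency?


For the constraint x < y, x needs a supporting value in y's domain.
x can be at most 24 (one less than y's maximum).
Valid x values from domain: 16 out of 16.
Pruned = 16 - 16 = 0.

0


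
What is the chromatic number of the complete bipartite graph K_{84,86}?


K_{84,86} is bipartite by definition: the two parts are independent sets, with every edge crossing between them.
Color all vertices in one part with color 1 and all vertices in the other part with color 2.
Since the graph has at least one edge, one color does not suffice.
Chromatic number = 2.

2


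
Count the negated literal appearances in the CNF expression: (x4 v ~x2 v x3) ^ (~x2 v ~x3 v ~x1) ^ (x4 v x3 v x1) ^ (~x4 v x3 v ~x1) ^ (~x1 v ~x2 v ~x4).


Scan each clause for negated literals.
Clause 1: 1 negative; Clause 2: 3 negative; Clause 3: 0 negative; Clause 4: 2 negative; Clause 5: 3 negative.
Total negative literal occurrences = 9.

9


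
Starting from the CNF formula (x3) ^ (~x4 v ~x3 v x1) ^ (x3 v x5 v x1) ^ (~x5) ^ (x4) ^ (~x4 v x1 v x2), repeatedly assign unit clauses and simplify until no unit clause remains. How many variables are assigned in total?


Unit propagation repeatedly assigns the literal in any unit clause, then simplifies.
Assignments in order: x3 = T, x5 = F, x4 = T, x1 = T.
No further unit clauses remain.
Total variables assigned = 4.

4


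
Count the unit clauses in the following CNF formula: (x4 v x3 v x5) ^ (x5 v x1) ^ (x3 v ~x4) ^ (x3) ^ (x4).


A unit clause contains exactly one literal.
Unit clauses found: (x3), (x4).
Count = 2.

2


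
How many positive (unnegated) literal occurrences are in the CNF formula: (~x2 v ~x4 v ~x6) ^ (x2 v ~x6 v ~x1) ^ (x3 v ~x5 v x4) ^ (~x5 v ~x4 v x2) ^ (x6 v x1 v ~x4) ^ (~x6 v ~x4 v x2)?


Scan each clause for unnegated literals.
Clause 1: 0 positive; Clause 2: 1 positive; Clause 3: 2 positive; Clause 4: 1 positive; Clause 5: 2 positive; Clause 6: 1 positive.
Total positive literal occurrences = 7.

7


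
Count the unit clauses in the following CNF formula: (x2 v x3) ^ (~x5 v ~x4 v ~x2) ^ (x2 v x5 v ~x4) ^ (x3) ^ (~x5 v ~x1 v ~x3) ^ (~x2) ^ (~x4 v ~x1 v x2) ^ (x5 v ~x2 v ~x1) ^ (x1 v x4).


A unit clause contains exactly one literal.
Unit clauses found: (x3), (~x2).
Count = 2.

2


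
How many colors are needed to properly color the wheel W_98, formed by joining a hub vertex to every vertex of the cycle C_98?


W_98 consists of the cycle C_98 together with a hub vertex adjacent to every cycle vertex.
The cycle C_98 needs 2 colors (even cycle -> 2).
The hub is adjacent to every cycle vertex, so it must receive a new color distinct from all of them.
Chromatic number = 2 + 1 = 3.

3


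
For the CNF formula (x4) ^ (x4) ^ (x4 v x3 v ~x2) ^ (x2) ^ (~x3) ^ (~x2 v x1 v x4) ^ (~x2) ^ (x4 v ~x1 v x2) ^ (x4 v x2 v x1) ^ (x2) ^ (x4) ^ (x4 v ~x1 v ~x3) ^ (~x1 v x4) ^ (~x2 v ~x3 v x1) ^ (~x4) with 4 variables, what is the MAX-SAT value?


Enumerate all 16 truth assignments.
For each, count how many of the 15 clauses are satisfied.
The formula is not fully satisfiable, so the maximum is below 15.
Maximum simultaneously satisfiable clauses = 13.

13


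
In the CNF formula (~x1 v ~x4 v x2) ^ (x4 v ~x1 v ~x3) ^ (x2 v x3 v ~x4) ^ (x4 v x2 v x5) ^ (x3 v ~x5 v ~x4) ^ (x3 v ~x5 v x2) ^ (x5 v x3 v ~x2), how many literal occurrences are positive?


Scan each clause for unnegated literals.
Clause 1: 1 positive; Clause 2: 1 positive; Clause 3: 2 positive; Clause 4: 3 positive; Clause 5: 1 positive; Clause 6: 2 positive; Clause 7: 2 positive.
Total positive literal occurrences = 12.

12


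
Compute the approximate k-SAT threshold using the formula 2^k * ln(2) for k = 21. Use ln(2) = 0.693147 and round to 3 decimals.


Using the asymptotic formula: threshold ~ 2^k * ln(2).
2^21 = 2097152.
2097152 * 0.693147 = 1453634.617.

1453634.617


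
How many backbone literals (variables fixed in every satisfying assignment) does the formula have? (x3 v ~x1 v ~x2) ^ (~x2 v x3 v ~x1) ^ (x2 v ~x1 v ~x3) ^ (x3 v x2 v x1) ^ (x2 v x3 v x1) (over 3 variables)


Find all satisfying assignments: 5 model(s).
Check which variables have the same value in every model.
No variable is fixed across all models.
Backbone size = 0.

0


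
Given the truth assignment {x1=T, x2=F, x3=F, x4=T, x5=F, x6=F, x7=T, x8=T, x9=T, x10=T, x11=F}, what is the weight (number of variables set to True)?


The weight is the number of variables assigned True.
True variables: x1, x4, x7, x8, x9, x10.
Weight = 6.

6


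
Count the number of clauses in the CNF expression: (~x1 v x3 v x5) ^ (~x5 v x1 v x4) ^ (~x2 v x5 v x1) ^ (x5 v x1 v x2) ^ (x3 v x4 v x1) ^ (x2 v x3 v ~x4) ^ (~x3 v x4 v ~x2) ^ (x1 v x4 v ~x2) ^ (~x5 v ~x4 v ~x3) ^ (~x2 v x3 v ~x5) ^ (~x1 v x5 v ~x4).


Each group enclosed in parentheses joined by ^ is one clause.
Counting the conjuncts: 11 clauses.

11


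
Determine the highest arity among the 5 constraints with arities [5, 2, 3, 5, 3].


The arities are: 5, 2, 3, 5, 3.
Scan for the maximum value.
Maximum arity = 5.

5


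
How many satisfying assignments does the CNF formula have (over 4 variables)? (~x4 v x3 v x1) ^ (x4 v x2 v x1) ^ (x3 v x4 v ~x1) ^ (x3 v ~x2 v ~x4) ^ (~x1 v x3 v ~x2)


Enumerate all 16 truth assignments over 4 variables.
Test each against every clause.
Satisfying assignments found: 9.

9


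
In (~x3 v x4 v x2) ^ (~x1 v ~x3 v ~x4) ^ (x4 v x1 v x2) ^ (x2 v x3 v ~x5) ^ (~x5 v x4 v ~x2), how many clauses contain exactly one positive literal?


A definite clause has exactly one positive literal.
Clause 1: 2 positive -> not definite
Clause 2: 0 positive -> not definite
Clause 3: 3 positive -> not definite
Clause 4: 2 positive -> not definite
Clause 5: 1 positive -> definite
Definite clause count = 1.

1


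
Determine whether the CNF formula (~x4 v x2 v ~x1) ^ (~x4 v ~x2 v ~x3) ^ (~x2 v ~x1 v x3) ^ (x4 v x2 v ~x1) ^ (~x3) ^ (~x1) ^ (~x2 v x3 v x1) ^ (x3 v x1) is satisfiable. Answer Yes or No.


Check all 16 possible truth assignments.
Number of satisfying assignments found: 0.
The formula is unsatisfiable.

No


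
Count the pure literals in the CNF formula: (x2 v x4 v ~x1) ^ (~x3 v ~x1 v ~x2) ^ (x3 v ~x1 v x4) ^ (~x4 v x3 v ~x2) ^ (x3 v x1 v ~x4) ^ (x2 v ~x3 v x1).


A pure literal appears in only one polarity across all clauses.
No pure literals found.
Count = 0.

0


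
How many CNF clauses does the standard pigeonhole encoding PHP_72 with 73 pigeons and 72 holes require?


The PHP encoding has two parts:
1) At-least-one-hole clauses: 73 (one per pigeon, each with 72 literals).
2) At-most-one-pigeon-per-hole clauses: 72 holes * C(73,2) = 72 * 2628 = 189216.
Total clauses = 73 + 189216 = 189289.

189289


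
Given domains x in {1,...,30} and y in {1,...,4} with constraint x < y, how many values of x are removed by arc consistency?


For the constraint x < y, x needs a supporting value in y's domain.
x can be at most 3 (one less than y's maximum).
Valid x values from domain: 3 out of 30.
Pruned = 30 - 3 = 27.

27


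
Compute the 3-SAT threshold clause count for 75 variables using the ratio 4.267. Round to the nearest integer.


The 3-SAT phase transition occurs at approximately 4.267 clauses per variable.
m = 4.267 * 75 = 320.025.
Rounded to nearest integer: 320.

320


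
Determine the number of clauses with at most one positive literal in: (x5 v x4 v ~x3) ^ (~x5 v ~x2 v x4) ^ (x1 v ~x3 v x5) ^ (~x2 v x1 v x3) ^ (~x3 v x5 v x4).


A Horn clause has at most one positive literal.
Clause 1: 2 positive lit(s) -> not Horn
Clause 2: 1 positive lit(s) -> Horn
Clause 3: 2 positive lit(s) -> not Horn
Clause 4: 2 positive lit(s) -> not Horn
Clause 5: 2 positive lit(s) -> not Horn
Total Horn clauses = 1.

1


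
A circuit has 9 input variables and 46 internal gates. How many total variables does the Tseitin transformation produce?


The Tseitin transformation introduces one auxiliary variable per gate.
Total variables = inputs + gates = 9 + 46 = 55.

55


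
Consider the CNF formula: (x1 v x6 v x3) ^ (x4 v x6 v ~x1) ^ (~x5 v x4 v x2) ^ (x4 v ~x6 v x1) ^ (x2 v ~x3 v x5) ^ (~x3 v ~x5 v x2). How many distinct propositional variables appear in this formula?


Identify each distinct variable in the formula.
Variables found: x1, x2, x3, x4, x5, x6.
Total distinct variables = 6.

6


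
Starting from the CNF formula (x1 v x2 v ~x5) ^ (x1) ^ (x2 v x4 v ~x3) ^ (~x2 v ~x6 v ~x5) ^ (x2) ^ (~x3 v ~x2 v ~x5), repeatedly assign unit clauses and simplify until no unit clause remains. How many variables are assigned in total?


Unit propagation repeatedly assigns the literal in any unit clause, then simplifies.
Assignments in order: x1 = T, x2 = T.
No further unit clauses remain.
Total variables assigned = 2.

2


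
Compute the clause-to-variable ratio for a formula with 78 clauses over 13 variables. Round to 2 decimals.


Clause-to-variable ratio = clauses / variables.
78 / 13 = 6.0.

6.0


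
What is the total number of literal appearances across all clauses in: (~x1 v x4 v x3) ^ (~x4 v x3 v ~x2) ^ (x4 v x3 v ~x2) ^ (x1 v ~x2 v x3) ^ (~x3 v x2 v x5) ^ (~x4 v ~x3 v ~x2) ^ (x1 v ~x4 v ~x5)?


Clause lengths: 3, 3, 3, 3, 3, 3, 3.
Sum = 3 + 3 + 3 + 3 + 3 + 3 + 3 = 21.

21


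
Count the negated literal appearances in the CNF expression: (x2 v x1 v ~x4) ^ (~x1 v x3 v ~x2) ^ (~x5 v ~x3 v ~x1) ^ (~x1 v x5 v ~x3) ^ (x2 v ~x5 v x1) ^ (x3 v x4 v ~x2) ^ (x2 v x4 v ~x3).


Scan each clause for negated literals.
Clause 1: 1 negative; Clause 2: 2 negative; Clause 3: 3 negative; Clause 4: 2 negative; Clause 5: 1 negative; Clause 6: 1 negative; Clause 7: 1 negative.
Total negative literal occurrences = 11.

11


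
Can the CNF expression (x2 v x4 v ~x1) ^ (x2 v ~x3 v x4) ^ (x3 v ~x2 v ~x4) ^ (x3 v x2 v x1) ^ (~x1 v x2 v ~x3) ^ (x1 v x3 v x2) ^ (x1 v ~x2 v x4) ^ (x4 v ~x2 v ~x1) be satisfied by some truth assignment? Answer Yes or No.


Check all 16 possible truth assignments.
Number of satisfying assignments found: 4.
The formula is satisfiable.

Yes


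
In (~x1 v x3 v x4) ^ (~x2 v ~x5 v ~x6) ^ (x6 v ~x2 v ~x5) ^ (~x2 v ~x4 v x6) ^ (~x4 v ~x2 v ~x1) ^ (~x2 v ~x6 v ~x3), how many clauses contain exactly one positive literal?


A definite clause has exactly one positive literal.
Clause 1: 2 positive -> not definite
Clause 2: 0 positive -> not definite
Clause 3: 1 positive -> definite
Clause 4: 1 positive -> definite
Clause 5: 0 positive -> not definite
Clause 6: 0 positive -> not definite
Definite clause count = 2.

2


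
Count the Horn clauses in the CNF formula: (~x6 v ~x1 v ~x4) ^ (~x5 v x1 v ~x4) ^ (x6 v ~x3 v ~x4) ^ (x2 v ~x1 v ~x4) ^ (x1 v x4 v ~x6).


A Horn clause has at most one positive literal.
Clause 1: 0 positive lit(s) -> Horn
Clause 2: 1 positive lit(s) -> Horn
Clause 3: 1 positive lit(s) -> Horn
Clause 4: 1 positive lit(s) -> Horn
Clause 5: 2 positive lit(s) -> not Horn
Total Horn clauses = 4.

4


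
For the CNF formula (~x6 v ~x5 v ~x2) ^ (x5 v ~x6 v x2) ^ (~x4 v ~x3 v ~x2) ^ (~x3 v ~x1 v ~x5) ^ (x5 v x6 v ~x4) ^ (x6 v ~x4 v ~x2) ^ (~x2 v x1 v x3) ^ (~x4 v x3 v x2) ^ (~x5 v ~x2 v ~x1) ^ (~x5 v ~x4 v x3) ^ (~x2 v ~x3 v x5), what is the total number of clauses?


Each group enclosed in parentheses joined by ^ is one clause.
Counting the conjuncts: 11 clauses.

11


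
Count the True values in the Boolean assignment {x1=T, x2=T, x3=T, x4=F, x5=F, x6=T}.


The weight is the number of variables assigned True.
True variables: x1, x2, x3, x6.
Weight = 4.

4


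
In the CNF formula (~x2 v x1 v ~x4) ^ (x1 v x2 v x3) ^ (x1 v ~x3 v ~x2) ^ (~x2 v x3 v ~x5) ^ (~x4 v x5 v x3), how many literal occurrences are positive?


Scan each clause for unnegated literals.
Clause 1: 1 positive; Clause 2: 3 positive; Clause 3: 1 positive; Clause 4: 1 positive; Clause 5: 2 positive.
Total positive literal occurrences = 8.

8


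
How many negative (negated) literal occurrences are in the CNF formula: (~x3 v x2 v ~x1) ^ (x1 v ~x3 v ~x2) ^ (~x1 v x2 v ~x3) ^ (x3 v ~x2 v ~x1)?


Scan each clause for negated literals.
Clause 1: 2 negative; Clause 2: 2 negative; Clause 3: 2 negative; Clause 4: 2 negative.
Total negative literal occurrences = 8.

8


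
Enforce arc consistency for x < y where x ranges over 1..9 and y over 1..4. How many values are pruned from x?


For the constraint x < y, x needs a supporting value in y's domain.
x can be at most 3 (one less than y's maximum).
Valid x values from domain: 3 out of 9.
Pruned = 9 - 3 = 6.

6


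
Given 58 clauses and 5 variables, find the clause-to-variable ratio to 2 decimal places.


Clause-to-variable ratio = clauses / variables.
58 / 5 = 11.6.

11.6


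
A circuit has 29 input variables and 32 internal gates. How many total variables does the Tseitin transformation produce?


The Tseitin transformation introduces one auxiliary variable per gate.
Total variables = inputs + gates = 29 + 32 = 61.

61


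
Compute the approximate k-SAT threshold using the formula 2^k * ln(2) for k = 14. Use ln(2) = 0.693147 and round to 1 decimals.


Using the asymptotic formula: threshold ~ 2^k * ln(2).
2^14 = 16384.
16384 * 0.693147 = 11356.5.

11356.5


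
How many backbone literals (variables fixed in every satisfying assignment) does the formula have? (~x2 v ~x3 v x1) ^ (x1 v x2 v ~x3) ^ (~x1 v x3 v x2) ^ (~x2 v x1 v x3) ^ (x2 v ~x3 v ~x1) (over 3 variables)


Find all satisfying assignments: 3 model(s).
Check which variables have the same value in every model.
No variable is fixed across all models.
Backbone size = 0.

0


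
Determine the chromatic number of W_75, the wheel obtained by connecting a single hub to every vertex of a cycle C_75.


W_75 consists of the cycle C_75 together with a hub vertex adjacent to every cycle vertex.
The cycle C_75 needs 3 colors (odd cycle -> 3).
The hub is adjacent to every cycle vertex, so it must receive a new color distinct from all of them.
Chromatic number = 3 + 1 = 4.

4


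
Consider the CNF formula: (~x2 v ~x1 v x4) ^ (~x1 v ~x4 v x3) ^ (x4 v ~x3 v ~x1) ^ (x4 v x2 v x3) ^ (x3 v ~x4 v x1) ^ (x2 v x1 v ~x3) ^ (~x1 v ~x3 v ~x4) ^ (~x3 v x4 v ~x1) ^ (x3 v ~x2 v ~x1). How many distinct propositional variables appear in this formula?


Identify each distinct variable in the formula.
Variables found: x1, x2, x3, x4.
Total distinct variables = 4.

4


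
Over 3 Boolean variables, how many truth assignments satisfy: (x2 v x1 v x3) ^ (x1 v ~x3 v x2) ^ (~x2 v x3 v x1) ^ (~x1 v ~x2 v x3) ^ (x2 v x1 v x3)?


Enumerate all 8 truth assignments over 3 variables.
Test each against every clause.
Satisfying assignments found: 4.

4


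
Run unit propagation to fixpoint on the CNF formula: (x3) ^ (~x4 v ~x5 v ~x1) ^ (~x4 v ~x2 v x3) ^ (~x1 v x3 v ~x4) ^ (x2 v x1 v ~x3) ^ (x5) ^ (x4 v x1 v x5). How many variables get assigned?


Unit propagation repeatedly assigns the literal in any unit clause, then simplifies.
Assignments in order: x3 = T, x5 = T.
No further unit clauses remain.
Total variables assigned = 2.

2


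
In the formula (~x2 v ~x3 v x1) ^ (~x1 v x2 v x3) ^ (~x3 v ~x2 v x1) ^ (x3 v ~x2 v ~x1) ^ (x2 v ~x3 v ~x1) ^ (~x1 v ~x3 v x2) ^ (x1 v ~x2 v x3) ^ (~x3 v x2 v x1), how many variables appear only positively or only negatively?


A pure literal appears in only one polarity across all clauses.
No pure literals found.
Count = 0.

0


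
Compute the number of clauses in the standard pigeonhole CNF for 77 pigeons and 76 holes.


The PHP encoding has two parts:
1) At-least-one-hole clauses: 77 (one per pigeon, each with 76 literals).
2) At-most-one-pigeon-per-hole clauses: 76 holes * C(77,2) = 76 * 2926 = 222376.
Total clauses = 77 + 222376 = 222453.

222453


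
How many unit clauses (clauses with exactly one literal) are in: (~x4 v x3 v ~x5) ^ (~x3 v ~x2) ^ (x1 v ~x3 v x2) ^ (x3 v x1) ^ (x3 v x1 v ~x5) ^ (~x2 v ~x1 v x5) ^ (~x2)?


A unit clause contains exactly one literal.
Unit clauses found: (~x2).
Count = 1.

1


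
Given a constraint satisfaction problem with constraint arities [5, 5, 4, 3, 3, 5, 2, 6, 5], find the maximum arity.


The arities are: 5, 5, 4, 3, 3, 5, 2, 6, 5.
Scan for the maximum value.
Maximum arity = 6.

6


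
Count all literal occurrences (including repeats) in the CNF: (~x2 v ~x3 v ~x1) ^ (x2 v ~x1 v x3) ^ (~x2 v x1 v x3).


Clause lengths: 3, 3, 3.
Sum = 3 + 3 + 3 = 9.

9


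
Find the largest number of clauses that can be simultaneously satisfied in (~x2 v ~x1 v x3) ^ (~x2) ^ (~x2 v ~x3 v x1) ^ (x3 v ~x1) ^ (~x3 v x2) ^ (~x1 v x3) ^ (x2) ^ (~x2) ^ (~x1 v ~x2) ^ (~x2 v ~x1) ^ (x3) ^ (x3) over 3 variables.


Enumerate all 8 truth assignments.
For each, count how many of the 12 clauses are satisfied.
The formula is not fully satisfiable, so the maximum is below 12.
Maximum simultaneously satisfiable clauses = 10.

10


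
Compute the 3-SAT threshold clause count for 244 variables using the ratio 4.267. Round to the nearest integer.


The 3-SAT phase transition occurs at approximately 4.267 clauses per variable.
m = 4.267 * 244 = 1041.148.
Rounded to nearest integer: 1041.

1041


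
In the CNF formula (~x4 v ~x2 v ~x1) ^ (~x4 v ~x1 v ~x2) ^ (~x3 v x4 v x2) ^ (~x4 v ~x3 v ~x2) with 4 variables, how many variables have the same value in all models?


Find all satisfying assignments: 11 model(s).
Check which variables have the same value in every model.
No variable is fixed across all models.
Backbone size = 0.

0


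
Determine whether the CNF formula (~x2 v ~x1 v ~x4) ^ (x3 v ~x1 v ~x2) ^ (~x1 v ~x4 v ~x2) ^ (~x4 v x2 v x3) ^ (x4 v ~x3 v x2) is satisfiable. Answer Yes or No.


Check all 16 possible truth assignments.
Number of satisfying assignments found: 9.
The formula is satisfiable.

Yes


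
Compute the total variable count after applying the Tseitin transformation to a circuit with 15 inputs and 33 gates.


The Tseitin transformation introduces one auxiliary variable per gate.
Total variables = inputs + gates = 15 + 33 = 48.

48


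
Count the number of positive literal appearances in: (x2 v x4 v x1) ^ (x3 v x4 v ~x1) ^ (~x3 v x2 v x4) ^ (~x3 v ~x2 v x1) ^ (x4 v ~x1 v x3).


Scan each clause for unnegated literals.
Clause 1: 3 positive; Clause 2: 2 positive; Clause 3: 2 positive; Clause 4: 1 positive; Clause 5: 2 positive.
Total positive literal occurrences = 10.

10


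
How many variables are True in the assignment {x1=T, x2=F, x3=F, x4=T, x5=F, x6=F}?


The weight is the number of variables assigned True.
True variables: x1, x4.
Weight = 2.

2


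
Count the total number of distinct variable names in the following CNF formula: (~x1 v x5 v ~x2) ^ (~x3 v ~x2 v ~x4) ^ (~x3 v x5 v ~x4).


Identify each distinct variable in the formula.
Variables found: x1, x2, x3, x4, x5.
Total distinct variables = 5.

5


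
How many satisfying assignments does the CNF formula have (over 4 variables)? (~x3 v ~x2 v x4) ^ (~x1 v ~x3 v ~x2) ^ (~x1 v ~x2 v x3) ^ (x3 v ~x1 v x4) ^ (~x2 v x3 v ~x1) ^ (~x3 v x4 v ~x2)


Enumerate all 16 truth assignments over 4 variables.
Test each against every clause.
Satisfying assignments found: 10.

10


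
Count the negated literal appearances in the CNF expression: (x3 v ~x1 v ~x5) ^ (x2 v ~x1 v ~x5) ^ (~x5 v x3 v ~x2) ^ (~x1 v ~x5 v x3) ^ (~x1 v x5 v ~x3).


Scan each clause for negated literals.
Clause 1: 2 negative; Clause 2: 2 negative; Clause 3: 2 negative; Clause 4: 2 negative; Clause 5: 2 negative.
Total negative literal occurrences = 10.

10
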